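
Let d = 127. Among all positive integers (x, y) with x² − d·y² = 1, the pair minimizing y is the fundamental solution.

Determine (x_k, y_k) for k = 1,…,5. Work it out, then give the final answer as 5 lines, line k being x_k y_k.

d=127: √d = [11; 3,1,2,2,7,11,7,2,2,1,3,22] (ℓ=12, even), read p_11/q_11
k=0  a_k=11  p_k/q_k = 11/1
k=1  a_k=3  p_k/q_k = 34/3
k=2  a_k=1  p_k/q_k = 45/4
k=3  a_k=2  p_k/q_k = 124/11
…
k=5  a_k=7  p_k/q_k = 2175/193
…
k=7  a_k=7  p_k/q_k = 171701/15236
k=8  a_k=2  p_k/q_k = 367620/32621
k=9  a_k=2  p_k/q_k = 906941/80478
k=10  a_k=1  p_k/q_k = 1274561/113099
k=11  a_k=3  p_k/q_k = 4730624/419775
→ (4730624, 419775).  Check: 4730624²=22378803429376, 127·419775²=22378803429375, difference 1.
(4730624+419775√127)^2 = 44757606858751 + 3971595379200√127
(4730624+419775√127)^3 = 423462818377139450624 + 37576248838264821825√127
(4730624+419775√127)^4 = 4006486743445029115330560001 + 355518209168531397366758400√127
(4730624+419775√127)^5 = 37906364688445371364544653008890624 + 3363645945459311770024609913661375√127

4730624 419775
44757606858751 3971595379200
423462818377139450624 37576248838264821825
4006486743445029115330560001 355518209168531397366758400
37906364688445371364544653008890624 3363645945459311770024609913661375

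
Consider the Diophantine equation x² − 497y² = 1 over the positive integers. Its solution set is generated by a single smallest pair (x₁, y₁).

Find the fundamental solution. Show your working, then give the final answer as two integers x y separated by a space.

d=497: √d = [22; 3,2,2,5,6,5,2,2,3,44] (ℓ=10, even), read p_9/q_9
a_0=22:  p_0=22·1+0=22,  q_0=22·0+1=1
…
a_7=2:  p_7=2·65476+12685=143637,  q_7=2·2937+569=6443
a_8=2:  p_8=2·143637+65476=352750,  q_8=2·6443+2937=15823
a_9=3:  p_9=3·352750+143637=1201887,  q_9=3·15823+6443=53912
(x₁, y₁) = (1201887, 53912);  1201887² − 497·53912² = 1 ✓

1201887 53912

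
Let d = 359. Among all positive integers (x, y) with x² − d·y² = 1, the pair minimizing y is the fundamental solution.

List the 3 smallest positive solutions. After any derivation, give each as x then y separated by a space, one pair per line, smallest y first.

360 19
259199 13680
186622920 9849581

[18; 1,17,1,36] for √359; ℓ=4 ⇒ convergent index 3
i=0: a=18 ⇒ p=18, q=1
…
i=2: a=17 ⇒ p=341, q=18
i=3: a=1 ⇒ p=360, q=19
fundamental: x₁=360, y₁=19  (since 129600 − 359·361 = 1)
k=2:  x_2 = 360·360+359·19·19 = 259199,  y_2 = 360·19+19·360 = 13680
k=3:  x_3 = 360·259199+359·19·13680 = 186622920,  y_3 = 360·13680+19·259199 = 9849581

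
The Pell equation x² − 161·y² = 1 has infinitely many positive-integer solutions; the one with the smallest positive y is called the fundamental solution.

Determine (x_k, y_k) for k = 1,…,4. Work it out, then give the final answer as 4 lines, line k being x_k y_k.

11775 928
277301249 21854400
6530444402175 514671119072
153791965393920001 12120504832291200

√161 → a₀=12, period (1,2,4,1,2,1,4,2,1,24); ℓ=10 even so k=9
step 0: (12, 1)  from 12·(1,0) + (0,1)
step 1: (13, 1)  from 1·(12,1) + (1,0)
…
step 7: (3667, 289)  from 4·(774,61) + (571,45)
step 8: (8108, 639)  from 2·(3667,289) + (774,61)
step 9: (11775, 928)  from 1·(8108,639) + (3667,289)
(x₁, y₁) = (11775, 928);  11775² − 161·928² = 1 ✓
n=2: (11775,928)∘(11775,928) = (11775·11775+161·928·928, 11775·928+928·11775) = (277301249,21854400)
n=3: (277301249,21854400)∘(11775,928) = (11775·277301249+161·928·21854400, 11775·21854400+928·277301249) = (6530444402175,514671119072)
n=4: (6530444402175,514671119072)∘(11775,928) = (11775·6530444402175+161·928·514671119072, 11775·514671119072+928·6530444402175) = (153791965393920001,12120504832291200)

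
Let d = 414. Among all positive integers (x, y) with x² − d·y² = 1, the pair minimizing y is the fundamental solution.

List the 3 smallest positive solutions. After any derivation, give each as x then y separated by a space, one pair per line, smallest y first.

√414 = [20; 2,1,7,2,7,1,2,40, …], period ℓ=8 (even) → k=7
i=0: a=20 ⇒ p=20, q=1
i=1: a=2 ⇒ p=41, q=2
i=2: a=1 ⇒ p=61, q=3
…
i=4: a=2 ⇒ p=997, q=49
…
i=6: a=1 ⇒ p=8444, q=415
i=7: a=2 ⇒ p=24335, q=1196
fundamental: x₁=24335, y₁=1196  (since 592192225 − 414·1430416 = 1)
(24335+1196√414)^2 = 1184384449 + 58209320√414
(24335+1196√414)^3 = 57643991108495 + 2833047603204√414

24335 1196
1184384449 58209320
57643991108495 2833047603204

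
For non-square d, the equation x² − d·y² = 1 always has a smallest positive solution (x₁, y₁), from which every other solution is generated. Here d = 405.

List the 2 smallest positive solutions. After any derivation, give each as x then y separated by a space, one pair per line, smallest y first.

d=405: √d = [20; 8,40] (ℓ=2, even), read p_1/q_1
i=0: a=20 ⇒ p=20, q=1
i=1: a=8 ⇒ p=161, q=8
(x₁, y₁) = (161, 8);  161² − 405·8² = 1 ✓
n=2: (161,8)∘(161,8) = (161·161+405·8·8, 161·8+8·161) = (51841,2576)

161 8
51841 2576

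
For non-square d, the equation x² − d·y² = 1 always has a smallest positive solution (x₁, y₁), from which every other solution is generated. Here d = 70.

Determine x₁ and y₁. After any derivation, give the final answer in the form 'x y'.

d=70: √d = [8; 2,1,2,1,2,16] (ℓ=6, even), read p_5/q_5
step 0: (8, 1)  from 8·(1,0) + (0,1)
…
step 2: (25, 3)  from 1·(17,2) + (8,1)
step 3: (67, 8)  from 2·(25,3) + (17,2)
step 4: (92, 11)  from 1·(67,8) + (25,3)
step 5: (251, 30)  from 2·(92,11) + (67,8)
→ (251, 30).  Check: 251²=63001, 70·30²=63000, difference 1.

251 30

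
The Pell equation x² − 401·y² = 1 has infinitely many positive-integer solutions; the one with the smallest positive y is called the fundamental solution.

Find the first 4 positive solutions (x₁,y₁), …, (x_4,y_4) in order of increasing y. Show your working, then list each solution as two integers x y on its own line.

√401 → a₀=20, period (40); ℓ=1 odd so k=1
k=0  a_k=20  p_k/q_k = 20/1
k=1  a_k=40  p_k/q_k = 801/40
→ (801, 40).  Check: 801²=641601, 401·40²=641600, difference 1.
k=2:  x_2 = 801·801+401·40·40 = 1283201,  y_2 = 801·40+40·801 = 64080
k=3:  x_3 = 801·1283201+401·40·64080 = 2055687201,  y_3 = 801·64080+40·1283201 = 102656120
k=4:  x_4 = 801·2055687201+401·40·102656120 = 3293209612801,  y_4 = 801·102656120+40·2055687201 = 164455040160

801 40
1283201 64080
2055687201 102656120
3293209612801 164455040160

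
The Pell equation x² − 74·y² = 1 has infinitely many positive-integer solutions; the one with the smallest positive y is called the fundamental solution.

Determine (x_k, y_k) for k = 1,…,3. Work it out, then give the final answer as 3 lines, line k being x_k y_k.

√74 → a₀=8, period (1,1,1,1,16); ℓ=5 odd so k=9
a_0=8:  p_0=8·1+0=8,  q_0=8·0+1=1
…
a_2=1:  p_2=1·9+8=17,  q_2=1·1+1=2
a_3=1:  p_3=1·17+9=26,  q_3=1·2+1=3
a_4=1:  p_4=1·26+17=43,  q_4=1·3+2=5
a_5=16:  p_5=16·43+26=714,  q_5=16·5+3=83
…
a_8=1:  p_8=1·1471+757=2228,  q_8=1·171+88=259
a_9=1:  p_9=1·2228+1471=3699,  q_9=1·259+171=430
fundamental: x₁=3699, y₁=430  (since 13682601 − 74·184900 = 1)
(3699+430√74)^2 = 27365201 + 3181140√74
(3699+430√74)^3 = 202447753299 + 23534073290√74

3699 430
27365201 3181140
202447753299 23534073290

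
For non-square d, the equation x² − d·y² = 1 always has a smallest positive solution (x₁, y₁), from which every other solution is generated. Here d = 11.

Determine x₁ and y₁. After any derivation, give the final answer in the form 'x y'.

√11 = [3; 3,6, …], period ℓ=2 (even) → k=1
step 0: (3, 1)  from 3·(1,0) + (0,1)
step 1: (10, 3)  from 3·(3,1) + (1,0)
fundamental: x₁=10, y₁=3  (since 100 − 11·9 = 1)

10 3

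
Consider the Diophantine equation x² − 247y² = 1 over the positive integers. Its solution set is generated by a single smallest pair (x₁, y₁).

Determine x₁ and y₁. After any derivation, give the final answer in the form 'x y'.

d=247: √d = [15; 1,2,1,1,9,1,9,1,1,2,1,30] (ℓ=12, even), read p_11/q_11
i=0: a=15 ⇒ p=15, q=1
i=1: a=1 ⇒ p=16, q=1
i=2: a=2 ⇒ p=47, q=3
…
i=4: a=1 ⇒ p=110, q=7
…
i=6: a=1 ⇒ p=1163, q=74
i=7: a=9 ⇒ p=11520, q=733
i=8: a=1 ⇒ p=12683, q=807
…
i=10: a=2 ⇒ p=61089, q=3887
i=11: a=1 ⇒ p=85292, q=5427
fundamental: x₁=85292, y₁=5427  (since 7274725264 − 247·29452329 = 1)

85292 5427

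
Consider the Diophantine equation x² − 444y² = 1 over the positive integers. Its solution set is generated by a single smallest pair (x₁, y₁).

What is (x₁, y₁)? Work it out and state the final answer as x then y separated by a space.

295 14

[21; 14,42] for √444; ℓ=2 ⇒ convergent index 1
k=0  a_k=21  p_k/q_k = 21/1
k=1  a_k=14  p_k/q_k = 295/14
→ (295, 14).  Check: 295²=87025, 444·14²=87024, difference 1.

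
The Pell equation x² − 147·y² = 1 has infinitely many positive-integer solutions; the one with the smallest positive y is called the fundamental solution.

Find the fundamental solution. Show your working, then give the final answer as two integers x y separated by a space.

√147 = [12; 8,24, …], period ℓ=2 (even) → k=1
i=0: a=12 ⇒ p=12, q=1
i=1: a=8 ⇒ p=97, q=8
fundamental: x₁=97, y₁=8  (since 9409 − 147·64 = 1)

97 8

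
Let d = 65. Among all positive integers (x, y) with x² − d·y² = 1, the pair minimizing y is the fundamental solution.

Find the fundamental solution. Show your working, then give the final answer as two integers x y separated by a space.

129 16

[8; 16] for √65; ℓ=1 ⇒ convergent index 1
step 0: (8, 1)  from 8·(1,0) + (0,1)
step 1: (129, 16)  from 16·(8,1) + (1,0)
(x₁, y₁) = (129, 16);  129² − 65·16² = 1 ✓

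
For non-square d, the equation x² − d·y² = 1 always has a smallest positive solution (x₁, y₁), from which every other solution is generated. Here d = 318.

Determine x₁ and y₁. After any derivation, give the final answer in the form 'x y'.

107 6

√318 → a₀=17, period (1,4,1,34); ℓ=4 even so k=3
step 0: (17, 1)  from 17·(1,0) + (0,1)
…
step 2: (89, 5)  from 4·(18,1) + (17,1)
step 3: (107, 6)  from 1·(89,5) + (18,1)
(x₁, y₁) = (107, 6);  107² − 318·6² = 1 ✓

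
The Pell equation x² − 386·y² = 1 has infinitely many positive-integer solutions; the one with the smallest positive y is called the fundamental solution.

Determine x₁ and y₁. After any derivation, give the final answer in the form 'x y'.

√386 = [19; 1,1,1,4,1,18,1,4,1,1,1,38, …], period ℓ=12 (even) → k=11
i=0: a=19 ⇒ p=19, q=1
…
i=2: a=1 ⇒ p=39, q=2
i=3: a=1 ⇒ p=59, q=3
…
i=5: a=1 ⇒ p=334, q=17
…
i=7: a=1 ⇒ p=6621, q=337
…
i=9: a=1 ⇒ p=39392, q=2005
i=10: a=1 ⇒ p=72163, q=3673
i=11: a=1 ⇒ p=111555, q=5678
→ (111555, 5678).  Check: 111555²=12444518025, 386·5678²=12444518024, difference 1.

111555 5678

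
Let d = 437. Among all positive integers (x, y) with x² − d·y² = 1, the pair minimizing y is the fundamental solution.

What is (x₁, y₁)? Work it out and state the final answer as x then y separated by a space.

d=437: √d = [20; 1,9,2,9,1,40] (ℓ=6, even), read p_5/q_5
k=0  a_k=20  p_k/q_k = 20/1
k=1  a_k=1  p_k/q_k = 21/1
k=2  a_k=9  p_k/q_k = 209/10
k=3  a_k=2  p_k/q_k = 439/21
k=4  a_k=9  p_k/q_k = 4160/199
k=5  a_k=1  p_k/q_k = 4599/220
(x₁, y₁) = (4599, 220);  4599² − 437·220² = 1 ✓

4599 220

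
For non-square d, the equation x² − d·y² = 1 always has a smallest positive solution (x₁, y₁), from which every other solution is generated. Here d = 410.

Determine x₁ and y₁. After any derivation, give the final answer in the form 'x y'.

√410 → a₀=20, period (4,40); ℓ=2 even so k=1
i=0: a=20 ⇒ p=20, q=1
i=1: a=4 ⇒ p=81, q=4
→ (81, 4).  Check: 81²=6561, 410·4²=6560, difference 1.

81 4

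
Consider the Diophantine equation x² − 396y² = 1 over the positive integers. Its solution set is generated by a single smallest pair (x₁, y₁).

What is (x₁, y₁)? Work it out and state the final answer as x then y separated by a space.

199 10

d=396: √d = [19; 1,8,1,38] (ℓ=4, even), read p_3/q_3
step 0: (19, 1)  from 19·(1,0) + (0,1)
…
step 2: (179, 9)  from 8·(20,1) + (19,1)
step 3: (199, 10)  from 1·(179,9) + (20,1)
fundamental: x₁=199, y₁=10  (since 39601 − 396·100 = 1)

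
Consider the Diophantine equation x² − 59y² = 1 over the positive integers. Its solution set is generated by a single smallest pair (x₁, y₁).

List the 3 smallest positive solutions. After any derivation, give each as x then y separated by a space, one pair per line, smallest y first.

d=59: √d = [7; 1,2,7,2,1,14] (ℓ=6, even), read p_5/q_5
k=0  a_k=7  p_k/q_k = 7/1
k=1  a_k=1  p_k/q_k = 8/1
k=2  a_k=2  p_k/q_k = 23/3
…
k=4  a_k=2  p_k/q_k = 361/47
k=5  a_k=1  p_k/q_k = 530/69
fundamental: x₁=530, y₁=69  (since 280900 − 59·4761 = 1)
(x_2, y_2) = (530·530 + 59·69·69, 530·69 + 69·530) = (561799, 73140)
(x_3, y_3) = (530·561799 + 59·69·73140, 530·73140 + 69·561799) = (595506410, 77528331)

530 69
561799 73140
595506410 77528331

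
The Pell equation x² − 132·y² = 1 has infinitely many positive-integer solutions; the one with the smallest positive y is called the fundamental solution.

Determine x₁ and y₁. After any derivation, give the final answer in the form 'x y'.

√132 → a₀=11, period (2,22); ℓ=2 even so k=1
k=0  a_k=11  p_k/q_k = 11/1
k=1  a_k=2  p_k/q_k = 23/2
→ (23, 2).  Check: 23²=529, 132·2²=528, difference 1.

23 2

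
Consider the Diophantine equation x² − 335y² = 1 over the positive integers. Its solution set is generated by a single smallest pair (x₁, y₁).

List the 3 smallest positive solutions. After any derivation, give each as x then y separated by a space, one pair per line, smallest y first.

[18; 3,3,3,36] for √335; ℓ=4 ⇒ convergent index 3
k=0  a_k=18  p_k/q_k = 18/1
k=1  a_k=3  p_k/q_k = 55/3
k=2  a_k=3  p_k/q_k = 183/10
k=3  a_k=3  p_k/q_k = 604/33
→ (604, 33).  Check: 604²=364816, 335·33²=364815, difference 1.
(604+33√335)^2 = 729631 + 39864√335
(604+33√335)^3 = 881393644 + 48155679√335

604 33
729631 39864
881393644 48155679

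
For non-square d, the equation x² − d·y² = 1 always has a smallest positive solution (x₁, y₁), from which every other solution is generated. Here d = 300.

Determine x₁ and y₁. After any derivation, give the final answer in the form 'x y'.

1351 78

√300 = [17; 3,8,3,34, …], period ℓ=4 (even) → k=3
k=0  a_k=17  p_k/q_k = 17/1
k=1  a_k=3  p_k/q_k = 52/3
k=2  a_k=8  p_k/q_k = 433/25
k=3  a_k=3  p_k/q_k = 1351/78
fundamental: x₁=1351, y₁=78  (since 1825201 − 300·6084 = 1)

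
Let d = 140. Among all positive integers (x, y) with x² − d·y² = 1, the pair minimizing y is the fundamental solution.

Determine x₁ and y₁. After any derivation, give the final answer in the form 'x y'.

71 6

[11; 1,4,1,22] for √140; ℓ=4 ⇒ convergent index 3
k=0  a_k=11  p_k/q_k = 11/1
…
k=2  a_k=4  p_k/q_k = 59/5
k=3  a_k=1  p_k/q_k = 71/6
(x₁, y₁) = (71, 6);  71² − 140·6² = 1 ✓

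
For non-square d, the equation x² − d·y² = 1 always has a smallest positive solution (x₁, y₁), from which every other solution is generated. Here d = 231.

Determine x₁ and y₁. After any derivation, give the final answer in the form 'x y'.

76 5

[15; 5,30] for √231; ℓ=2 ⇒ convergent index 1
step 0: (15, 1)  from 15·(1,0) + (0,1)
step 1: (76, 5)  from 5·(15,1) + (1,0)
(x₁, y₁) = (76, 5);  76² − 231·5² = 1 ✓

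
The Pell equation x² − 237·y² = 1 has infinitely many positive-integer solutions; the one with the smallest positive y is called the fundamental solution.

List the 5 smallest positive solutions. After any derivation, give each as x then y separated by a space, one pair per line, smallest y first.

228151 14820
104105757601 6762395640
47503665404623351 3085694655308460
21676017531356338550401 1408008642599798519280
9890810151545456327820453751 642477159632487569289194100

√237 → a₀=15, period (2,1,1,7,10,7,1,1,2,30); ℓ=10 even so k=9
i=0: a=15 ⇒ p=15, q=1
…
i=2: a=1 ⇒ p=46, q=3
…
i=4: a=7 ⇒ p=585, q=38
…
i=6: a=7 ⇒ p=42074, q=2733
i=7: a=1 ⇒ p=48001, q=3118
i=8: a=1 ⇒ p=90075, q=5851
i=9: a=2 ⇒ p=228151, q=14820
fundamental: x₁=228151, y₁=14820  (since 52052878801 − 237·219632400 = 1)
n=2: (228151,14820)∘(228151,14820) = (228151·228151+237·14820·14820, 228151·14820+14820·228151) = (104105757601,6762395640)
n=3: (104105757601,6762395640)∘(228151,14820) = (228151·104105757601+237·14820·6762395640, 228151·6762395640+14820·104105757601) = (47503665404623351,3085694655308460)
n=4: (47503665404623351,3085694655308460)∘(228151,14820) = (228151·47503665404623351+237·14820·3085694655308460, 228151·3085694655308460+14820·47503665404623351) = (21676017531356338550401,1408008642599798519280)
n=5: (21676017531356338550401,1408008642599798519280)∘(228151,14820) = (228151·21676017531356338550401+237·14820·1408008642599798519280, 228151·1408008642599798519280+14820·21676017531356338550401) = (9890810151545456327820453751,642477159632487569289194100)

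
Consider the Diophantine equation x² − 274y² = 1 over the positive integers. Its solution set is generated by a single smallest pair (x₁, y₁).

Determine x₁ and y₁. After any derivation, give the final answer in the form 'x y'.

3959299 239190

√274 = [16; 1,1,4,4,1,1,32, …], period ℓ=7 (odd) → k=13
a_0=16:  p_0=16·1+0=16,  q_0=16·0+1=1
a_1=1:  p_1=1·16+1=17,  q_1=1·1+0=1
a_2=1:  p_2=1·17+16=33,  q_2=1·1+1=2
a_3=4:  p_3=4·33+17=149,  q_3=4·2+1=9
a_4=4:  p_4=4·149+33=629,  q_4=4·9+2=38
a_5=1:  p_5=1·629+149=778,  q_5=1·38+9=47
…
a_7=32:  p_7=32·1407+778=45802,  q_7=32·85+47=2767
a_8=1:  p_8=1·45802+1407=47209,  q_8=1·2767+85=2852
a_9=1:  p_9=1·47209+45802=93011,  q_9=1·2852+2767=5619
…
a_11=4:  p_11=4·419253+93011=1770023,  q_11=4·25328+5619=106931
a_12=1:  p_12=1·1770023+419253=2189276,  q_12=1·106931+25328=132259
a_13=1:  p_13=1·2189276+1770023=3959299,  q_13=1·132259+106931=239190
→ (3959299, 239190).  Check: 3959299²=15676048571401, 274·239190²=15676048571400, difference 1.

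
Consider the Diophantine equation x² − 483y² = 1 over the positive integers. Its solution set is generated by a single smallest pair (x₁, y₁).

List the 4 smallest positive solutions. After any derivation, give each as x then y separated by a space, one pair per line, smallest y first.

22 1
967 44
42526 1935
1870177 85096

√483 = [21; 1,42, …], period ℓ=2 (even) → k=1
step 0: (21, 1)  from 21·(1,0) + (0,1)
step 1: (22, 1)  from 1·(21,1) + (1,0)
(x₁, y₁) = (22, 1);  22² − 483·1² = 1 ✓
k=2:  x_2 = 22·22+483·1·1 = 967,  y_2 = 22·1+1·22 = 44
k=3:  x_3 = 22·967+483·1·44 = 42526,  y_3 = 22·44+1·967 = 1935
k=4:  x_4 = 22·42526+483·1·1935 = 1870177,  y_4 = 22·1935+1·42526 = 85096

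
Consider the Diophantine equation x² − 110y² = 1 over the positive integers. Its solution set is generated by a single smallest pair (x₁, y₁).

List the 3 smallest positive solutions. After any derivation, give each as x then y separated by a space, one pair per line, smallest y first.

√110 = [10; 2,20, …], period ℓ=2 (even) → k=1
i=0: a=10 ⇒ p=10, q=1
i=1: a=2 ⇒ p=21, q=2
(x₁, y₁) = (21, 2);  21² − 110·2² = 1 ✓
k=2:  x_2 = 21·21+110·2·2 = 881,  y_2 = 21·2+2·21 = 84
k=3:  x_3 = 21·881+110·2·84 = 36981,  y_3 = 21·84+2·881 = 3526

21 2
881 84
36981 3526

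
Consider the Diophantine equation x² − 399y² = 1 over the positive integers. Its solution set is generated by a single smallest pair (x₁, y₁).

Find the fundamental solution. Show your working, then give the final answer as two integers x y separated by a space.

20 1

d=399: √d = [19; 1,38] (ℓ=2, even), read p_1/q_1
step 0: (19, 1)  from 19·(1,0) + (0,1)
step 1: (20, 1)  from 1·(19,1) + (1,0)
→ (20, 1).  Check: 20²=400, 399·1²=399, difference 1.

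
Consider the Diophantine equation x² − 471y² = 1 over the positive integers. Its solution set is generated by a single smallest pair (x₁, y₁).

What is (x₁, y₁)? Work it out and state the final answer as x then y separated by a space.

7838695 361188

d=471: √d = [21; 1,2,2,1,3,…,2,1,42] (ℓ=14, even), read p_13/q_13
a_0=21:  p_0=21·1+0=21,  q_0=21·0+1=1
a_1=1:  p_1=1·21+1=22,  q_1=1·1+0=1
a_2=2:  p_2=2·22+21=65,  q_2=2·1+1=3
…
a_6=4:  p_6=4·803+217=3429,  q_6=4·37+10=158
…
a_9=3:  p_9=3·198665+48809=644804,  q_9=3·9154+2249=29711
a_10=1:  p_10=1·644804+198665=843469,  q_10=1·29711+9154=38865
…
a_12=2:  p_12=2·2331742+843469=5506953,  q_12=2·107441+38865=253747
a_13=1:  p_13=1·5506953+2331742=7838695,  q_13=1·253747+107441=361188
fundamental: x₁=7838695, y₁=361188  (since 61445139303025 − 471·130456771344 = 1)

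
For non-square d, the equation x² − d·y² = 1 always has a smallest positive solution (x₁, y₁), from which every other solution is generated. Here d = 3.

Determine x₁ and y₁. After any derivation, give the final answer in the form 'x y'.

√3 → a₀=1, period (1,2); ℓ=2 even so k=1
a_0=1:  p_0=1·1+0=1,  q_0=1·0+1=1
a_1=1:  p_1=1·1+1=2,  q_1=1·1+0=1
(x₁, y₁) = (2, 1);  2² − 3·1² = 1 ✓

2 1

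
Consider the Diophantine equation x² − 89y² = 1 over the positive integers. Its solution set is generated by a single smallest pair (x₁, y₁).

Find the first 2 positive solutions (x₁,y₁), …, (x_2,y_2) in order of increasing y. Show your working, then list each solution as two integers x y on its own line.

d=89: √d = [9; 2,3,3,2,18] (ℓ=5, odd), read p_9/q_9
k=0  a_k=9  p_k/q_k = 9/1
k=1  a_k=2  p_k/q_k = 19/2
k=2  a_k=3  p_k/q_k = 66/7
k=3  a_k=3  p_k/q_k = 217/23
k=4  a_k=2  p_k/q_k = 500/53
k=5  a_k=18  p_k/q_k = 9217/977
k=6  a_k=2  p_k/q_k = 18934/2007
k=7  a_k=3  p_k/q_k = 66019/6998
k=8  a_k=3  p_k/q_k = 216991/23001
k=9  a_k=2  p_k/q_k = 500001/53000
(x₁, y₁) = (500001, 53000);  500001² − 89·53000² = 1 ✓
n=2: (500001,53000)∘(500001,53000) = (500001·500001+89·53000·53000, 500001·53000+53000·500001) = (500002000001,53000106000)

500001 53000
500002000001 53000106000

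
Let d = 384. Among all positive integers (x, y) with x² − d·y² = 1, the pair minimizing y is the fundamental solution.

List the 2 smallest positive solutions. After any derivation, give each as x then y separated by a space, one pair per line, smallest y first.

4801 245
46099201 2352490

d=384: √d = [19; 1,1,2,9,2,1,1,38] (ℓ=8, even), read p_7/q_7
a_0=19:  p_0=19·1+0=19,  q_0=19·0+1=1
a_1=1:  p_1=1·19+1=20,  q_1=1·1+0=1
…
a_3=2:  p_3=2·39+20=98,  q_3=2·2+1=5
…
a_6=1:  p_6=1·1940+921=2861,  q_6=1·99+47=146
a_7=1:  p_7=1·2861+1940=4801,  q_7=1·146+99=245
(x₁, y₁) = (4801, 245);  4801² − 384·245² = 1 ✓
k=2:  x_2 = 4801·4801+384·245·245 = 46099201,  y_2 = 4801·245+245·4801 = 2352490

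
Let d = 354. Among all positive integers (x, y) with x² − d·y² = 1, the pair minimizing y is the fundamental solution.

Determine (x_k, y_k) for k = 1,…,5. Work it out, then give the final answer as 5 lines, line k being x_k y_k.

√354 = [18; 1,4,2,2,18,2,2,4,1,36, …], period ℓ=10 (even) → k=9
step 0: (18, 1)  from 18·(1,0) + (0,1)
…
step 2: (94, 5)  from 4·(19,1) + (18,1)
step 3: (207, 11)  from 2·(94,5) + (19,1)
…
step 5: (9351, 497)  from 18·(508,27) + (207,11)
step 6: (19210, 1021)  from 2·(9351,497) + (508,27)
…
step 8: (210294, 11177)  from 4·(47771,2539) + (19210,1021)
step 9: (258065, 13716)  from 1·(210294,11177) + (47771,2539)
fundamental: x₁=258065, y₁=13716  (since 66597544225 − 354·188128656 = 1)
n=2: (258065,13716)∘(258065,13716) = (258065·258065+354·13716·13716, 258065·13716+13716·258065) = (133195088449,7079239080)
n=3: (133195088449,7079239080)∘(258065,13716) = (258065·133195088449+354·13716·7079239080, 258065·7079239080+13716·133195088449) = (68745981000924305,3653807666346684)
n=4: (68745981000924305,3653807666346684)∘(258065,13716) = (258065·68745981000924305+354·13716·3653807666346684, 258065·3653807666346684+13716·68745981000924305) = (35481863173873866451201,1885839750824434773840)
n=5: (35481863173873866451201,1885839750824434773840)∘(258065,13716) = (258065·35481863173873866451201+354·13716·1885839750824434773840, 258065·1885839750824434773840+13716·35481863173873866451201) = (18313254039862772710457447825,973338470589361712155692516)

258065 13716
133195088449 7079239080
68745981000924305 3653807666346684
35481863173873866451201 1885839750824434773840
18313254039862772710457447825 973338470589361712155692516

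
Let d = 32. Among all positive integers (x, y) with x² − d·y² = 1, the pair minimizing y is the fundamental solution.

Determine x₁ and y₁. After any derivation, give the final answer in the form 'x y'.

17 3

√32 → a₀=5, period (1,1,1,10); ℓ=4 even so k=3
step 0: (5, 1)  from 5·(1,0) + (0,1)
…
step 2: (11, 2)  from 1·(6,1) + (5,1)
step 3: (17, 3)  from 1·(11,2) + (6,1)
(x₁, y₁) = (17, 3);  17² − 32·3² = 1 ✓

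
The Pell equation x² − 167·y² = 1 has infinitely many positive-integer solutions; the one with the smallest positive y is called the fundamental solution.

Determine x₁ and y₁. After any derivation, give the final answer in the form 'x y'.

168 13

d=167: √d = [12; 1,11,1,24] (ℓ=4, even), read p_3/q_3
i=0: a=12 ⇒ p=12, q=1
…
i=2: a=11 ⇒ p=155, q=12
i=3: a=1 ⇒ p=168, q=13
→ (168, 13).  Check: 168²=28224, 167·13²=28223, difference 1.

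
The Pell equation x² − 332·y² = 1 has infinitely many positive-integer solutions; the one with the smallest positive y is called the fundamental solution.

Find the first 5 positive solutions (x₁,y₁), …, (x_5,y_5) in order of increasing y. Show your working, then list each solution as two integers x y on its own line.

13447 738
361643617 19847772
9726043422151 533785979430
261572211433685377 14355640110942648
7034723044571491106887 386080584609905595882

√332 → a₀=18, period (4,1,1,8,1,1,4,36); ℓ=8 even so k=7
step 0: (18, 1)  from 18·(1,0) + (0,1)
…
step 3: (164, 9)  from 1·(91,5) + (73,4)
step 4: (1403, 77)  from 8·(164,9) + (91,5)
…
step 6: (2970, 163)  from 1·(1567,86) + (1403,77)
step 7: (13447, 738)  from 4·(2970,163) + (1567,86)
→ (13447, 738).  Check: 13447²=180821809, 332·738²=180821808, difference 1.
(x_2, y_2) = (13447·13447 + 332·738·738, 13447·738 + 738·13447) = (361643617, 19847772)
(x_3, y_3) = (13447·361643617 + 332·738·19847772, 13447·19847772 + 738·361643617) = (9726043422151, 533785979430)
(x_4, y_4) = (13447·9726043422151 + 332·738·533785979430, 13447·533785979430 + 738·9726043422151) = (261572211433685377, 14355640110942648)
(x_5, y_5) = (13447·261572211433685377 + 332·738·14355640110942648, 13447·14355640110942648 + 738·261572211433685377) = (7034723044571491106887, 386080584609905595882)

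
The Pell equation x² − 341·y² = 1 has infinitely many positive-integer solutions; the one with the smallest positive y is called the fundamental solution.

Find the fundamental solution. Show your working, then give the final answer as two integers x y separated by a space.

[18; 2,6,1,8,2,…,6,2,36] for √341; ℓ=14 ⇒ convergent index 13
k=0  a_k=18  p_k/q_k = 18/1
k=1  a_k=2  p_k/q_k = 37/2
…
k=3  a_k=1  p_k/q_k = 277/15
k=4  a_k=8  p_k/q_k = 2456/133
k=5  a_k=2  p_k/q_k = 5189/281
k=6  a_k=1  p_k/q_k = 7645/414
k=7  a_k=2  p_k/q_k = 20479/1109
…
k=9  a_k=2  p_k/q_k = 76727/4155
k=10  a_k=8  p_k/q_k = 641940/34763
k=11  a_k=1  p_k/q_k = 718667/38918
k=12  a_k=6  p_k/q_k = 4953942/268271
k=13  a_k=2  p_k/q_k = 10626551/575460
fundamental: x₁=10626551, y₁=575460  (since 112923586155601 − 341·331154211600 = 1)

10626551 575460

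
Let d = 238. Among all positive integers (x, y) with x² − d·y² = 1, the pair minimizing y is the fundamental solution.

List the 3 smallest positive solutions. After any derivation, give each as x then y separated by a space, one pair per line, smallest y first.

[15; 2,2,1,14,1,2,2,30] for √238; ℓ=8 ⇒ convergent index 7
i=0: a=15 ⇒ p=15, q=1
i=1: a=2 ⇒ p=31, q=2
i=2: a=2 ⇒ p=77, q=5
i=3: a=1 ⇒ p=108, q=7
i=4: a=14 ⇒ p=1589, q=103
i=5: a=1 ⇒ p=1697, q=110
i=6: a=2 ⇒ p=4983, q=323
i=7: a=2 ⇒ p=11663, q=756
(x₁, y₁) = (11663, 756);  11663² − 238·756² = 1 ✓
(x_2, y_2) = (11663·11663 + 238·756·756, 11663·756 + 756·11663) = (272051137, 17634456)
(x_3, y_3) = (11663·272051137 + 238·756·17634456, 11663·17634456 + 756·272051137) = (6345864809999, 411341319900)

11663 756
272051137 17634456
6345864809999 411341319900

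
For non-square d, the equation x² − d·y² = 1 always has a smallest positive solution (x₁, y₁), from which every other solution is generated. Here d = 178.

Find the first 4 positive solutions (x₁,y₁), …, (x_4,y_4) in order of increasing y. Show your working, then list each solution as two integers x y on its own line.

√178 = [13; 2,1,12,1,2,26, …], period ℓ=6 (even) → k=5
k=0  a_k=13  p_k/q_k = 13/1
k=1  a_k=2  p_k/q_k = 27/2
k=2  a_k=1  p_k/q_k = 40/3
k=3  a_k=12  p_k/q_k = 507/38
k=4  a_k=1  p_k/q_k = 547/41
k=5  a_k=2  p_k/q_k = 1601/120
fundamental: x₁=1601, y₁=120  (since 2563201 − 178·14400 = 1)
n=2: (1601,120)∘(1601,120) = (1601·1601+178·120·120, 1601·120+120·1601) = (5126401,384240)
n=3: (5126401,384240)∘(1601,120) = (1601·5126401+178·120·384240, 1601·384240+120·5126401) = (16414734401,1230336360)
n=4: (16414734401,1230336360)∘(1601,120) = (1601·16414734401+178·120·1230336360, 1601·1230336360+120·16414734401) = (52559974425601,3939536640480)

1601 120
5126401 384240
16414734401 1230336360
52559974425601 3939536640480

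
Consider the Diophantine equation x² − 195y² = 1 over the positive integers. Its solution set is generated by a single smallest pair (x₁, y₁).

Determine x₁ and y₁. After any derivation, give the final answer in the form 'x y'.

14 1

√195 → a₀=13, period (1,26); ℓ=2 even so k=1
i=0: a=13 ⇒ p=13, q=1
i=1: a=1 ⇒ p=14, q=1
(x₁, y₁) = (14, 1);  14² − 195·1² = 1 ✓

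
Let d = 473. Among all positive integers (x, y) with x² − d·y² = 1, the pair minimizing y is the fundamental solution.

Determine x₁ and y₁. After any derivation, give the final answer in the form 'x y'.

√473 → a₀=21, period (1,2,1,42); ℓ=4 even so k=3
i=0: a=21 ⇒ p=21, q=1
i=1: a=1 ⇒ p=22, q=1
i=2: a=2 ⇒ p=65, q=3
i=3: a=1 ⇒ p=87, q=4
(x₁, y₁) = (87, 4);  87² − 473·4² = 1 ✓

87 4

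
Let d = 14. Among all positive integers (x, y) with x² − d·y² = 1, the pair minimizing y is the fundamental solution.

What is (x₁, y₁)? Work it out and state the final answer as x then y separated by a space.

[3; 1,2,1,6] for √14; ℓ=4 ⇒ convergent index 3
a_0=3:  p_0=3·1+0=3,  q_0=3·0+1=1
…
a_2=2:  p_2=2·4+3=11,  q_2=2·1+1=3
a_3=1:  p_3=1·11+4=15,  q_3=1·3+1=4
→ (15, 4).  Check: 15²=225, 14·4²=224, difference 1.

15 4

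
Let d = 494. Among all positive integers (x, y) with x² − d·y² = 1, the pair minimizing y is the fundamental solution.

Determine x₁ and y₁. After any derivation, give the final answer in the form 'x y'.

√494 = [22; 4,2,2,1,2,1,2,2,4,44, …], period ℓ=10 (even) → k=9
k=0  a_k=22  p_k/q_k = 22/1
…
k=3  a_k=2  p_k/q_k = 489/22
…
k=5  a_k=2  p_k/q_k = 1867/84
k=6  a_k=1  p_k/q_k = 2556/115
k=7  a_k=2  p_k/q_k = 6979/314
k=8  a_k=2  p_k/q_k = 16514/743
k=9  a_k=4  p_k/q_k = 73035/3286
(x₁, y₁) = (73035, 3286);  73035² − 494·3286² = 1 ✓

73035 3286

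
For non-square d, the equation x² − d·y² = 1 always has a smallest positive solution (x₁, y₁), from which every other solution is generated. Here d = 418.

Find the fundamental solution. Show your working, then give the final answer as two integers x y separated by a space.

d=418: √d = [20; 2,4,20,4,2,40] (ℓ=6, even), read p_5/q_5
k=0  a_k=20  p_k/q_k = 20/1
k=1  a_k=2  p_k/q_k = 41/2
k=2  a_k=4  p_k/q_k = 184/9
k=3  a_k=20  p_k/q_k = 3721/182
k=4  a_k=4  p_k/q_k = 15068/737
k=5  a_k=2  p_k/q_k = 33857/1656
fundamental: x₁=33857, y₁=1656  (since 1146296449 − 418·2742336 = 1)

33857 1656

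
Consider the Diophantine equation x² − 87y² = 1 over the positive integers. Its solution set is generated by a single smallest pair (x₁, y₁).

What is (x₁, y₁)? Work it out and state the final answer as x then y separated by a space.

d=87: √d = [9; 3,18] (ℓ=2, even), read p_1/q_1
step 0: (9, 1)  from 9·(1,0) + (0,1)
step 1: (28, 3)  from 3·(9,1) + (1,0)
(x₁, y₁) = (28, 3);  28² − 87·3² = 1 ✓

28 3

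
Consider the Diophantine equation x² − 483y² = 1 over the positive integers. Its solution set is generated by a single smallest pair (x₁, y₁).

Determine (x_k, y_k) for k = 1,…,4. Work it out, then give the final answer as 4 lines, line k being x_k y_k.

22 1
967 44
42526 1935
1870177 85096

√483 → a₀=21, period (1,42); ℓ=2 even so k=1
step 0: (21, 1)  from 21·(1,0) + (0,1)
step 1: (22, 1)  from 1·(21,1) + (1,0)
fundamental: x₁=22, y₁=1  (since 484 − 483·1 = 1)
(x_2, y_2) = (22·22 + 483·1·1, 22·1 + 1·22) = (967, 44)
(x_3, y_3) = (22·967 + 483·1·44, 22·44 + 1·967) = (42526, 1935)
(x_4, y_4) = (22·42526 + 483·1·1935, 22·1935 + 1·42526) = (1870177, 85096)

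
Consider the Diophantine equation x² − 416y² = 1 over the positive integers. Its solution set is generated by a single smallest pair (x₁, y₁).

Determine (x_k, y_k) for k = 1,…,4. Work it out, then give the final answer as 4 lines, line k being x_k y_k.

5201 255
54100801 2652510
562756526801 27591408765
5853793337683201 287005831321020

d=416: √d = [20; 2,1,1,9,1,1,2,40] (ℓ=8, even), read p_7/q_7
step 0: (20, 1)  from 20·(1,0) + (0,1)
step 1: (41, 2)  from 2·(20,1) + (1,0)
step 2: (61, 3)  from 1·(41,2) + (20,1)
step 3: (102, 5)  from 1·(61,3) + (41,2)
…
step 5: (1081, 53)  from 1·(979,48) + (102,5)
step 6: (2060, 101)  from 1·(1081,53) + (979,48)
step 7: (5201, 255)  from 2·(2060,101) + (1081,53)
→ (5201, 255).  Check: 5201²=27050401, 416·255²=27050400, difference 1.
k=2:  x_2 = 5201·5201+416·255·255 = 54100801,  y_2 = 5201·255+255·5201 = 2652510
k=3:  x_3 = 5201·54100801+416·255·2652510 = 562756526801,  y_3 = 5201·2652510+255·54100801 = 27591408765
k=4:  x_4 = 5201·562756526801+416·255·27591408765 = 5853793337683201,  y_4 = 5201·27591408765+255·562756526801 = 287005831321020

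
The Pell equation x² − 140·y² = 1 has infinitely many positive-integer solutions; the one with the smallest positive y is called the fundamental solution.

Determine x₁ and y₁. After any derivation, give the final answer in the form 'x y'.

71 6

[11; 1,4,1,22] for √140; ℓ=4 ⇒ convergent index 3
k=0  a_k=11  p_k/q_k = 11/1
k=1  a_k=1  p_k/q_k = 12/1
k=2  a_k=4  p_k/q_k = 59/5
k=3  a_k=1  p_k/q_k = 71/6
fundamental: x₁=71, y₁=6  (since 5041 − 140·36 = 1)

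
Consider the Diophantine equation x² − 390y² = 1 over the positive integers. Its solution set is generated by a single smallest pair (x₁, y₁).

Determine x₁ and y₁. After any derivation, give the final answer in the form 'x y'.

[19; 1,2,1,38] for √390; ℓ=4 ⇒ convergent index 3
step 0: (19, 1)  from 19·(1,0) + (0,1)
step 1: (20, 1)  from 1·(19,1) + (1,0)
step 2: (59, 3)  from 2·(20,1) + (19,1)
step 3: (79, 4)  from 1·(59,3) + (20,1)
→ (79, 4).  Check: 79²=6241, 390·4²=6240, difference 1.

79 4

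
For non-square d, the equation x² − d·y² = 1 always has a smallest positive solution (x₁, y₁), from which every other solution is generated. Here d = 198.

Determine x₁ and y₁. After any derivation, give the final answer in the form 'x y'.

d=198: √d = [14; 14,28] (ℓ=2, even), read p_1/q_1
k=0  a_k=14  p_k/q_k = 14/1
k=1  a_k=14  p_k/q_k = 197/14
(x₁, y₁) = (197, 14);  197² − 198·14² = 1 ✓

197 14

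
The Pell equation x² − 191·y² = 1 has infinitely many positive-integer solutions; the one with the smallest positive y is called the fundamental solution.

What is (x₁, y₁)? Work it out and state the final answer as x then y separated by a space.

8994000 650783

√191 = [13; 1,4,1,1,3,…,4,1,26, …], period ℓ=16 (even) → k=15
step 0: (13, 1)  from 13·(1,0) + (0,1)
step 1: (14, 1)  from 1·(13,1) + (1,0)
step 2: (69, 5)  from 4·(14,1) + (13,1)
…
step 6: (1230, 89)  from 2·(539,39) + (152,11)
…
step 8: (40217, 2910)  from 13·(2999,217) + (1230,89)
…
step 10: (207083, 14984)  from 2·(83433,6037) + (40217,2910)
…
step 12: (911765, 65973)  from 1·(704682,50989) + (207083,14984)
step 13: (1616447, 116962)  from 1·(911765,65973) + (704682,50989)
step 14: (7377553, 533821)  from 4·(1616447,116962) + (911765,65973)
step 15: (8994000, 650783)  from 1·(7377553,533821) + (1616447,116962)
fundamental: x₁=8994000, y₁=650783  (since 80892036000000 − 191·423518513089 = 1)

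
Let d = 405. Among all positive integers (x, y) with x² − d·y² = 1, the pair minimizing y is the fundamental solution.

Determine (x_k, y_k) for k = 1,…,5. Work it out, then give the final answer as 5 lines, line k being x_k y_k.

161 8
51841 2576
16692641 829464
5374978561 267084832
1730726404001 86000486440

√405 = [20; 8,40, …], period ℓ=2 (even) → k=1
a_0=20:  p_0=20·1+0=20,  q_0=20·0+1=1
a_1=8:  p_1=8·20+1=161,  q_1=8·1+0=8
(x₁, y₁) = (161, 8);  161² − 405·8² = 1 ✓
n=2: (161,8)∘(161,8) = (161·161+405·8·8, 161·8+8·161) = (51841,2576)
n=3: (51841,2576)∘(161,8) = (161·51841+405·8·2576, 161·2576+8·51841) = (16692641,829464)
n=4: (16692641,829464)∘(161,8) = (161·16692641+405·8·829464, 161·829464+8·16692641) = (5374978561,267084832)
n=5: (5374978561,267084832)∘(161,8) = (161·5374978561+405·8·267084832, 161·267084832+8·5374978561) = (1730726404001,86000486440)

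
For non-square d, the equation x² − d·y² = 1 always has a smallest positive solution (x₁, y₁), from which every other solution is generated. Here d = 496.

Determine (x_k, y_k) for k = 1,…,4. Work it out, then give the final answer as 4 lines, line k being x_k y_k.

d=496: √d = [22; 3,1,2,4,1,…,1,3,44] (ℓ=16, even), read p_15/q_15
a_0=22:  p_0=22·1+0=22,  q_0=22·0+1=1
a_1=3:  p_1=3·22+1=67,  q_1=3·1+0=3
…
a_3=2:  p_3=2·89+67=245,  q_3=2·4+3=11
…
a_5=1:  p_5=1·1069+245=1314,  q_5=1·48+11=59
a_6=1:  p_6=1·1314+1069=2383,  q_6=1·59+48=107
a_7=2:  p_7=2·2383+1314=6080,  q_7=2·107+59=273
…
a_9=2:  p_9=2·14543+6080=35166,  q_9=2·653+273=1579
a_10=1:  p_10=1·35166+14543=49709,  q_10=1·1579+653=2232
a_11=1:  p_11=1·49709+35166=84875,  q_11=1·2232+1579=3811
…
a_14=1:  p_14=1·863293+389209=1252502,  q_14=1·38763+17476=56239
a_15=3:  p_15=3·1252502+863293=4620799,  q_15=3·56239+38763=207480
(x₁, y₁) = (4620799, 207480);  4620799² − 496·207480² = 1 ✓
(4620799+207480√496)^2 = 42703566796801 + 1917446753040√496
(4620799+207480√496)^3 = 394649197502177907199 + 17720272078000750440√496
(4620799+207480√496)^4 = 3647189234337689639247667201 + 163763630995505661818050080√496

4620799 207480
42703566796801 1917446753040
394649197502177907199 17720272078000750440
3647189234337689639247667201 163763630995505661818050080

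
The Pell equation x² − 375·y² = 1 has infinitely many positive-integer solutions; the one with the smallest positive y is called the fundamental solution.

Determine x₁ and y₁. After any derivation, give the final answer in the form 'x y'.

15124 781

[19; 2,1,2,1,5,1,2,1,2,38] for √375; ℓ=10 ⇒ convergent index 9
step 0: (19, 1)  from 19·(1,0) + (0,1)
step 1: (39, 2)  from 2·(19,1) + (1,0)
…
step 5: (1220, 63)  from 5·(213,11) + (155,8)
…
step 8: (5519, 285)  from 1·(4086,211) + (1433,74)
step 9: (15124, 781)  from 2·(5519,285) + (4086,211)
fundamental: x₁=15124, y₁=781  (since 228735376 − 375·609961 = 1)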